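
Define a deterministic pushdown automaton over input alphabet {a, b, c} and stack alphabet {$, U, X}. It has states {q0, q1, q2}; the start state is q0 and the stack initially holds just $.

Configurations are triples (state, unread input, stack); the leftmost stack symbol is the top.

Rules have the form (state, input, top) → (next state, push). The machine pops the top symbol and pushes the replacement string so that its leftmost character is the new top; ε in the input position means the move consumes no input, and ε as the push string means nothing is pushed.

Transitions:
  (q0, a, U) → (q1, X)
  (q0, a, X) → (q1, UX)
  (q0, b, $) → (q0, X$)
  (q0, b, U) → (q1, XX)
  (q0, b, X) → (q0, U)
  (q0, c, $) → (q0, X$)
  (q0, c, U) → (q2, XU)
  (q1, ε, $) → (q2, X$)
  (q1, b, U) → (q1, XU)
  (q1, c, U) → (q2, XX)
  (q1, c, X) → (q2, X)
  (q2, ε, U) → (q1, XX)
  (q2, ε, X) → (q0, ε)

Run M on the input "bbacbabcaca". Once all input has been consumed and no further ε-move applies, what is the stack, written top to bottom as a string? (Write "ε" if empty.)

UX$

(q0, bbacbabcaca, $) ⊢ (q0, bacbabcaca, X$) ⊢ (q0, acbabcaca, U$) ⊢ (q1, cbabcaca, X$) ⊢ (q2, babcaca, X$) ⊢ (q0, babcaca, $) ⊢ (q0, abcaca, X$) ⊢ (q1, bcaca, UX$) ⊢ (q1, caca, XUX$) ⊢ (q2, aca, XUX$) ⊢ (q0, aca, UX$) ⊢ (q1, ca, XX$) ⊢ (q2, a, XX$) ⊢ (q0, a, X$) ⊢ (q1, ε, UX$)
All input consumed in state q1 with stack UX$.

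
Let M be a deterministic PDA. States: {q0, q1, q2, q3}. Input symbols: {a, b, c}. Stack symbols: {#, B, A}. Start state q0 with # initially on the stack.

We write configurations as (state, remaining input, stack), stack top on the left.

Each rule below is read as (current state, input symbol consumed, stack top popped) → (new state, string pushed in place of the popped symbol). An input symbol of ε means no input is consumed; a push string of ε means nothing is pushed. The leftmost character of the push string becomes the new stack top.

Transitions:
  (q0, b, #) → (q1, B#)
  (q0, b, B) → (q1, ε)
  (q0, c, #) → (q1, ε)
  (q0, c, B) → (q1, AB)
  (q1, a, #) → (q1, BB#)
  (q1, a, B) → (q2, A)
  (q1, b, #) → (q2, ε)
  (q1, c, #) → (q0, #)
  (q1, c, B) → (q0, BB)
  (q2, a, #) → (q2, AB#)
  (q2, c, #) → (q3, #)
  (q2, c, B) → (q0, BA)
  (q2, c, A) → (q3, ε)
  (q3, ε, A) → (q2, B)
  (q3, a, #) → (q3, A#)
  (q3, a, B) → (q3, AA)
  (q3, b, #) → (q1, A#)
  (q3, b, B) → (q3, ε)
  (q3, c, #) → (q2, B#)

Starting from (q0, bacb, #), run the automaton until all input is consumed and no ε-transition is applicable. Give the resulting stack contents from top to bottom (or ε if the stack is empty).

(q0, bacb, #)
  read b, top #: go to q1, push B# → (q1, acb, B#)
  read a, top B: go to q2, push A → (q2, cb, A#)
  read c, top A: go to q3, push ε → (q3, b, #)
  read b, top #: go to q1, push A# → (q1, ε, A#)
All input consumed in state q1 with stack A#.

A#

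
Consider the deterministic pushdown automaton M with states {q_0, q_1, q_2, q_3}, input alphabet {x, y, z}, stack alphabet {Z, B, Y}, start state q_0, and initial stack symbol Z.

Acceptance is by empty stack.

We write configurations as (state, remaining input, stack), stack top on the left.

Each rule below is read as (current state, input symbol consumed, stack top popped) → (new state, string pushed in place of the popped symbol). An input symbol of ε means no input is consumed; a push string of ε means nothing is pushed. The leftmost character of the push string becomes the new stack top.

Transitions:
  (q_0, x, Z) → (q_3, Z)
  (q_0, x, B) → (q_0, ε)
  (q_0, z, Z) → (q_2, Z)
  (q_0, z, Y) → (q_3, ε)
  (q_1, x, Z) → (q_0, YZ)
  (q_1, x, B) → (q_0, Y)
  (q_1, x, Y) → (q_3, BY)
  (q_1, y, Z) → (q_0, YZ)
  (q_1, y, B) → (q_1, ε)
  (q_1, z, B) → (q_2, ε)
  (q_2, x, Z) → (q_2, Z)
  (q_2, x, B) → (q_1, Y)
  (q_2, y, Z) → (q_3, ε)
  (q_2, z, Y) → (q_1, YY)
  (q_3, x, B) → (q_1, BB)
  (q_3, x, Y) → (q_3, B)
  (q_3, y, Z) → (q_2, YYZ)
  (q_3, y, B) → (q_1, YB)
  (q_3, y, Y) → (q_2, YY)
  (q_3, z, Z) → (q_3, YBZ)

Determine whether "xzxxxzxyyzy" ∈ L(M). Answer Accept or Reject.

Accept

(q_0, xzxxxzxyyzy, Z)
  read x, top Z: go to q_3, push Z → (q_3, zxxxzxyyzy, Z)
  read z, top Z: go to q_3, push YBZ → (q_3, xxxzxyyzy, YBZ)
  read x, top Y: go to q_3, push B → (q_3, xxzxyyzy, BBZ)
  read x, top B: go to q_1, push BB → (q_1, xzxyyzy, BBBZ)
  read x, top B: go to q_0, push Y → (q_0, zxyyzy, YBBZ)
  read z, top Y: go to q_3, push ε → (q_3, xyyzy, BBZ)
  read x, top B: go to q_1, push BB → (q_1, yyzy, BBBZ)
  read y, top B: go to q_1, push ε → (q_1, yzy, BBZ)
  read y, top B: go to q_1, push ε → (q_1, zy, BZ)
  read z, top B: go to q_2, push ε → (q_2, y, Z)
  read y, top Z: go to q_3, push ε → (q_3, ε, ε)
All input consumed and the stack is empty.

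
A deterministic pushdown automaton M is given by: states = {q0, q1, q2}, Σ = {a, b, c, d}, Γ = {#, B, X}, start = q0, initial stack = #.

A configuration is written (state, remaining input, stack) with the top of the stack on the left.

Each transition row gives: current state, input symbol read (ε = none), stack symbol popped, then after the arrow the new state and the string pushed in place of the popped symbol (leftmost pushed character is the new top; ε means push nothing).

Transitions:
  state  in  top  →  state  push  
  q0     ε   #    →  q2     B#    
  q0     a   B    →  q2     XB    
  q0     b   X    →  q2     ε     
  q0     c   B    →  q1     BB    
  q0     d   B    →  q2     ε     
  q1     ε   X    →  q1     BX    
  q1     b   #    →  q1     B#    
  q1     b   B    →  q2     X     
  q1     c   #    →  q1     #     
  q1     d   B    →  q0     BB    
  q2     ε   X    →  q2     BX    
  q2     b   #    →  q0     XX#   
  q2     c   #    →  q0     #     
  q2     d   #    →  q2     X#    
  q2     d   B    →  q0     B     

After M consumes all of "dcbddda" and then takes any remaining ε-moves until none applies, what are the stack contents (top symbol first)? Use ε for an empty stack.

(q0, dcbddda, #)
  ε-move, top #: go to q2, push B# → (q2, dcbddda, B#)
  read d, top B: go to q0, push B → (q0, cbddda, B#)
  read c, top B: go to q1, push BB → (q1, bddda, BB#)
  read b, top B: go to q2, push X → (q2, ddda, XB#)
  ε-move, top X: go to q2, push BX → (q2, ddda, BXB#)
  read d, top B: go to q0, push B → (q0, dda, BXB#)
  read d, top B: go to q2, push ε → (q2, da, XB#)
  ε-move, top X: go to q2, push BX → (q2, da, BXB#)
  read d, top B: go to q0, push B → (q0, a, BXB#)
  read a, top B: go to q2, push XB → (q2, ε, XBXB#)
  ε-move, top X: go to q2, push BX → (q2, ε, BXBXB#)
All input consumed in state q2 with stack BXBXB#.

BXBXB#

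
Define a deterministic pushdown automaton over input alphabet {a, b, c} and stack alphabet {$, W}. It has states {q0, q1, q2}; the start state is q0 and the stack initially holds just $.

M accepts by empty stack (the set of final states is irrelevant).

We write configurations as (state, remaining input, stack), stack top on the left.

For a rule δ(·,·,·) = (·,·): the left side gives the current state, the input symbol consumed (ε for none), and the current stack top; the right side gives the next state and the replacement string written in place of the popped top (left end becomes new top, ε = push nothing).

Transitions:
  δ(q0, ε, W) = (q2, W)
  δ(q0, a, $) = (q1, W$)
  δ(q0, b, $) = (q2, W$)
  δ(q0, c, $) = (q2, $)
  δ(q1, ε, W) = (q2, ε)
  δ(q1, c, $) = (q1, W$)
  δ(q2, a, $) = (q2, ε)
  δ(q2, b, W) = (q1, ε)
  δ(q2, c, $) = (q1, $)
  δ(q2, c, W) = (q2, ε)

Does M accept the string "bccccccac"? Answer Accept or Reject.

Reject

(q0, bccccccac, $)
  read b, top $: go to q2, push W$ → (q2, ccccccac, W$)
  read c, top W: go to q2, push ε → (q2, cccccac, $)
  read c, top $: go to q1, push $ → (q1, ccccac, $)
  read c, top $: go to q1, push W$ → (q1, cccac, W$)
  ε-move, top W: go to q2, push ε → (q2, cccac, $)
  read c, top $: go to q1, push $ → (q1, ccac, $)
  read c, top $: go to q1, push W$ → (q1, cac, W$)
  ε-move, top W: go to q2, push ε → (q2, cac, $)
  read c, top $: go to q1, push $ → (q1, ac, $)
No transition applies at (q1, ac, $); input not fully consumed.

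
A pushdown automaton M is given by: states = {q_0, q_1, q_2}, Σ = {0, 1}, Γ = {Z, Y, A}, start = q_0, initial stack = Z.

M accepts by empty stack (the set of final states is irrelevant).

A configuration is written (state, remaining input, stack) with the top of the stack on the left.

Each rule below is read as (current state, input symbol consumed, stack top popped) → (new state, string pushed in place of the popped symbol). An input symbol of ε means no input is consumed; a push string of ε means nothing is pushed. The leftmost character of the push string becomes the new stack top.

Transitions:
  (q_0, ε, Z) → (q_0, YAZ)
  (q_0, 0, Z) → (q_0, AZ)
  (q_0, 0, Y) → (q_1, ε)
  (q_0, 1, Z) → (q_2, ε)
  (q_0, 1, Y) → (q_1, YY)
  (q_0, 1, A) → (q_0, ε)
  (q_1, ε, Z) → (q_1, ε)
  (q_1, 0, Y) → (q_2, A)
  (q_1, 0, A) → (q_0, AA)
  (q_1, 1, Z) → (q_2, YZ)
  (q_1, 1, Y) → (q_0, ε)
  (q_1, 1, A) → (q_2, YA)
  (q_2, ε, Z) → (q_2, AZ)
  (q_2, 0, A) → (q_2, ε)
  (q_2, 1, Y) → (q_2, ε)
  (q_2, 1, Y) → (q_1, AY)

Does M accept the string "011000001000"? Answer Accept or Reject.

Reject

No computation consumes all input and empties the stack.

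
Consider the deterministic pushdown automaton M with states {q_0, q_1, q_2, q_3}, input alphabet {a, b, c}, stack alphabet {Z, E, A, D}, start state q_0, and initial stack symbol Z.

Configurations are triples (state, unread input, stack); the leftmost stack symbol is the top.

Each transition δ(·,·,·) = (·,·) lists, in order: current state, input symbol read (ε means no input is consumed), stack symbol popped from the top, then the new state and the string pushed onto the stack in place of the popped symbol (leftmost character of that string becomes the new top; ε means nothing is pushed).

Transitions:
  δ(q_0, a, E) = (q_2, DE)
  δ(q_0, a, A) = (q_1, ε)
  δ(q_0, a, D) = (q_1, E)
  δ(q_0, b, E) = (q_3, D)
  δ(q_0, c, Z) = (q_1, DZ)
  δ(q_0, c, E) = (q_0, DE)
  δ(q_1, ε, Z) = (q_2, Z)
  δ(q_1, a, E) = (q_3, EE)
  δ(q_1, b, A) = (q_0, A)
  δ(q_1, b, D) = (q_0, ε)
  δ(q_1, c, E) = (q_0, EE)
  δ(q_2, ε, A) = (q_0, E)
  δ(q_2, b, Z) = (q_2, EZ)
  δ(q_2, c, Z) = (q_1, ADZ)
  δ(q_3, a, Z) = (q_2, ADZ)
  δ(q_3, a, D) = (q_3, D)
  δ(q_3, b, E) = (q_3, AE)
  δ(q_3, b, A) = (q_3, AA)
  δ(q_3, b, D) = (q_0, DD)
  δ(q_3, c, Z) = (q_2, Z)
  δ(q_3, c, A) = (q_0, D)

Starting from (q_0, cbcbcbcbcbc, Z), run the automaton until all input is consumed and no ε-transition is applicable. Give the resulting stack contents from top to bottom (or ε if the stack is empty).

(q_0, cbcbcbcbcbc, Z)
  read c, top Z: go to q_1, push DZ → (q_1, bcbcbcbcbc, DZ)
  read b, top D: go to q_0, push ε → (q_0, cbcbcbcbc, Z)
  read c, top Z: go to q_1, push DZ → (q_1, bcbcbcbc, DZ)
  read b, top D: go to q_0, push ε → (q_0, cbcbcbc, Z)
  read c, top Z: go to q_1, push DZ → (q_1, bcbcbc, DZ)
  read b, top D: go to q_0, push ε → (q_0, cbcbc, Z)
  read c, top Z: go to q_1, push DZ → (q_1, bcbc, DZ)
  read b, top D: go to q_0, push ε → (q_0, cbc, Z)
  read c, top Z: go to q_1, push DZ → (q_1, bc, DZ)
  read b, top D: go to q_0, push ε → (q_0, c, Z)
  read c, top Z: go to q_1, push DZ → (q_1, ε, DZ)
All input consumed in state q_1 with stack DZ.

DZ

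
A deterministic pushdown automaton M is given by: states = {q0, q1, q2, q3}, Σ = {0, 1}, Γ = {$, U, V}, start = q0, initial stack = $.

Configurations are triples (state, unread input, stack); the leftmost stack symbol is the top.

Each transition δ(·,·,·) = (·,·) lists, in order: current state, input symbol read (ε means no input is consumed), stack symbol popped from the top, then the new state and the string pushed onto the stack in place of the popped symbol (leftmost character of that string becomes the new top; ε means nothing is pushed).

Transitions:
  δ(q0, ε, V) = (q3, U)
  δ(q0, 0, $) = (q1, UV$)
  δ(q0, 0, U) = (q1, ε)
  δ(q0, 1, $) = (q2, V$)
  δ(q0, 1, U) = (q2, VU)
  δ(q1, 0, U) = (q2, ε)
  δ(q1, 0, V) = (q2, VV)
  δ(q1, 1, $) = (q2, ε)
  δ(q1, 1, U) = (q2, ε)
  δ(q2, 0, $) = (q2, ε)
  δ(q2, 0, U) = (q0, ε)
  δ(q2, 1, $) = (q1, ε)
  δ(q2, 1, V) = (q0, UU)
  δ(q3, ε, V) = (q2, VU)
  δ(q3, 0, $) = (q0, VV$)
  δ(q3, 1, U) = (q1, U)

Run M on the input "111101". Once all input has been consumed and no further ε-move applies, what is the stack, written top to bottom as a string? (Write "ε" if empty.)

UU$

(q0, 111101, $) ⊢ (q2, 11101, V$) ⊢ (q0, 1101, UU$) ⊢ (q2, 101, VUU$) ⊢ (q0, 01, UUUU$) ⊢ (q1, 1, UUU$) ⊢ (q2, ε, UU$)
All input consumed in state q2 with stack UU$.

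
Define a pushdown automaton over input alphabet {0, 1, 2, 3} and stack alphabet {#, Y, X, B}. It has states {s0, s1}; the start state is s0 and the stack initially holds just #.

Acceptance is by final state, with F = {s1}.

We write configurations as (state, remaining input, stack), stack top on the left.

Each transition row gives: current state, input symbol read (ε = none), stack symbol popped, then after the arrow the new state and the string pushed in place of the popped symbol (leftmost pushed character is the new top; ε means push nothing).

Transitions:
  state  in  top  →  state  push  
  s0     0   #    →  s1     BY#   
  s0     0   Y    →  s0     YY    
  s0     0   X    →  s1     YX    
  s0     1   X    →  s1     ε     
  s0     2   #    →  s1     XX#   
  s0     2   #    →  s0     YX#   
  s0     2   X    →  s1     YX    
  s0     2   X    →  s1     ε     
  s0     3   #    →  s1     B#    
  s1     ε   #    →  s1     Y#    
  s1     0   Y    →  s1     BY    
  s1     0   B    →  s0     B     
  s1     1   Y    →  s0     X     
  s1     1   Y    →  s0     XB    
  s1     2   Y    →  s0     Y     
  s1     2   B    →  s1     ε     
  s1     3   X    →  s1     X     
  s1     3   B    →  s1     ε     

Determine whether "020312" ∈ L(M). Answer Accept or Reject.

Accept

One accepting computation: (s0, 020312, #) ⊢ (s1, 20312, BY#) ⊢ (s1, 0312, Y#) ⊢ (s1, 312, BY#) ⊢ (s1, 12, Y#) ⊢ (s0, 2, X#) ⊢ (s1, ε, YX#)
All input consumed and state s1 ∈ F.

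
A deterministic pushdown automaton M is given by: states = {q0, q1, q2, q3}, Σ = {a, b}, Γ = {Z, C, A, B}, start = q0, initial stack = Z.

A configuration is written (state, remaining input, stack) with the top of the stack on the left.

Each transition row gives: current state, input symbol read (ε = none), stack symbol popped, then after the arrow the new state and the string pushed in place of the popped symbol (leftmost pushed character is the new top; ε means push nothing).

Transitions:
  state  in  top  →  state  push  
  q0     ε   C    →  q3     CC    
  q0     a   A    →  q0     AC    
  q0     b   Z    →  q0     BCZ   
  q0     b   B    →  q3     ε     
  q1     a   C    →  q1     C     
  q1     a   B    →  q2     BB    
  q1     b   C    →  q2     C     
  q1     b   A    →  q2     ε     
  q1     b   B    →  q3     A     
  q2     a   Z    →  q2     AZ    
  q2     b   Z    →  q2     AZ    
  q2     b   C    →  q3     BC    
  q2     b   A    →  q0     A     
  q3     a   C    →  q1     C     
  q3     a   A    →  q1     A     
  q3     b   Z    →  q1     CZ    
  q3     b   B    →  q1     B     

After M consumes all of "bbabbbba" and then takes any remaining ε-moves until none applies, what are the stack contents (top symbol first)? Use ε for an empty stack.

(q0, bbabbbba, Z) ⊢ (q0, babbbba, BCZ) ⊢ (q3, abbbba, CZ) ⊢ (q1, bbbba, CZ) ⊢ (q2, bbba, CZ) ⊢ (q3, bba, BCZ) ⊢ (q1, ba, BCZ) ⊢ (q3, a, ACZ) ⊢ (q1, ε, ACZ)
All input consumed in state q1 with stack ACZ.

ACZ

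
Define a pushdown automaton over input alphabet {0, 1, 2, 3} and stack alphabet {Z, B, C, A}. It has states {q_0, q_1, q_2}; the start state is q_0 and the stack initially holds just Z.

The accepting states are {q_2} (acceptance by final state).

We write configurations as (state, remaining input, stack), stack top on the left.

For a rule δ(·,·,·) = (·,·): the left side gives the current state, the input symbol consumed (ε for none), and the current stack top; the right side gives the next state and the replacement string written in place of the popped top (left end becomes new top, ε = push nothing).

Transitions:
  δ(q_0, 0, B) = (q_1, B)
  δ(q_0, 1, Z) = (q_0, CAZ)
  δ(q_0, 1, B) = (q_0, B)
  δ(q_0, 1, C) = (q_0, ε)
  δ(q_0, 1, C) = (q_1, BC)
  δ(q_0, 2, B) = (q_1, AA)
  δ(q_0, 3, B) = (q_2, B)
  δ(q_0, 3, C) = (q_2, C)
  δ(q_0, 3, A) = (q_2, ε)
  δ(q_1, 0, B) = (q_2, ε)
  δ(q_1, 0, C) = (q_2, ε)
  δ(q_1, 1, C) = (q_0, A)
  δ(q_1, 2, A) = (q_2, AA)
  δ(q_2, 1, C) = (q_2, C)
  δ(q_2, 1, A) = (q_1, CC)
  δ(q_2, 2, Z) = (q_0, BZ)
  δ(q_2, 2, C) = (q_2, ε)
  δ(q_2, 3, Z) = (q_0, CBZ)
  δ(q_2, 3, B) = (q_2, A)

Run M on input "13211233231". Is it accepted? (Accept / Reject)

No computation consumes all input and reaches a final state.

Reject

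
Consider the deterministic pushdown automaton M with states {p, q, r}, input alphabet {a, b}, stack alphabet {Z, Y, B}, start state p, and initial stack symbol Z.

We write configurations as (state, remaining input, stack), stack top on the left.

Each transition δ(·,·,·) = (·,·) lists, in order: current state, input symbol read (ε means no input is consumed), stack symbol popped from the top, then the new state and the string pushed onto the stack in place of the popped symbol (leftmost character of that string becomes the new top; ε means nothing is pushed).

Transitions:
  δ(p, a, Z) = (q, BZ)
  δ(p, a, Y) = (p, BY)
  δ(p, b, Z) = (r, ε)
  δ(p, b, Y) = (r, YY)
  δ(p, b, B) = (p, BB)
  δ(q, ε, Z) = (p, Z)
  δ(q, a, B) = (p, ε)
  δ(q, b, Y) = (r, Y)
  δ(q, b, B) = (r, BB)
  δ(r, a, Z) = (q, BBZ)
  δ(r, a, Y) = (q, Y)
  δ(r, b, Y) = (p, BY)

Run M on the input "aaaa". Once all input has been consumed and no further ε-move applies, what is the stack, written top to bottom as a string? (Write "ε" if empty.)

Z

(p, aaaa, Z) ⊢ (q, aaa, BZ) ⊢ (p, aa, Z) ⊢ (q, a, BZ) ⊢ (p, ε, Z)
All input consumed in state p with stack Z.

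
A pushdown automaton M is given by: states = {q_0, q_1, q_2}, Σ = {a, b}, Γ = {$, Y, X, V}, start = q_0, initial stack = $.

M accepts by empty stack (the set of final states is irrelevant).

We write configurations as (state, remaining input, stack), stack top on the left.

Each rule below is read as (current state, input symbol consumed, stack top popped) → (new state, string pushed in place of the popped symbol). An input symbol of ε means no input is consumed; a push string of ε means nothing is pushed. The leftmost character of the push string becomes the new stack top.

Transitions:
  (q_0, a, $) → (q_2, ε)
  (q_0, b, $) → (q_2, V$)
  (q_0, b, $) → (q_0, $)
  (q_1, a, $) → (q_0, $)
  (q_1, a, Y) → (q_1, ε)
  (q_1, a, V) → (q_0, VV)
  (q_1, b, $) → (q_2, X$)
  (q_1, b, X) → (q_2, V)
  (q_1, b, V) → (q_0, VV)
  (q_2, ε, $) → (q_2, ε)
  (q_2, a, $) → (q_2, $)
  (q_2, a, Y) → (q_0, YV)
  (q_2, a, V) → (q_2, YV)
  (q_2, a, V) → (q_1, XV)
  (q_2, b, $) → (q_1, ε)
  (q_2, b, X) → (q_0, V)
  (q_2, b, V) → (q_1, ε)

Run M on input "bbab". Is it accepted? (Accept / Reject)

Reject

No computation consumes all input and empties the stack.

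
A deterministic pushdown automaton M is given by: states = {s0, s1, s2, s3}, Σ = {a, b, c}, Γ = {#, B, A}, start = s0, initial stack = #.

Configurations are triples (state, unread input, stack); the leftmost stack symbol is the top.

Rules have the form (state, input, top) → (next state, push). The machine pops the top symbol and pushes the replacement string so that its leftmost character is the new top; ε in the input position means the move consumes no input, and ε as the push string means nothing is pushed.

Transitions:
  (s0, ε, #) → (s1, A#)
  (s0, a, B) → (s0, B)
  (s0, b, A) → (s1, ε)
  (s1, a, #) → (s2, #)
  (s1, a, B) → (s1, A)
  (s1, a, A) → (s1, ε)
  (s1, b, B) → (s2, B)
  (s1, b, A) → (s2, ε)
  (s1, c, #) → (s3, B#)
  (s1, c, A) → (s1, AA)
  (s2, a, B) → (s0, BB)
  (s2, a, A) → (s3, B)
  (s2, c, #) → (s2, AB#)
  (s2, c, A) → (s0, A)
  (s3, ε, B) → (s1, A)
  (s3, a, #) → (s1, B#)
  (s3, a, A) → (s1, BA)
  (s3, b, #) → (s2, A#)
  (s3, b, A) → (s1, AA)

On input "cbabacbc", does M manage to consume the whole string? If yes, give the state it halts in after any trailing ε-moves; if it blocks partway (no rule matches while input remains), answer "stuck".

stuck

(s0, cbabacbc, #)
  ε-move, top #: go to s1, push A# → (s1, cbabacbc, A#)
  read c, top A: go to s1, push AA → (s1, babacbc, AA#)
  read b, top A: go to s2, push ε → (s2, abacbc, A#)
  read a, top A: go to s3, push B → (s3, bacbc, B#)
  ε-move, top B: go to s1, push A → (s1, bacbc, A#)
  read b, top A: go to s2, push ε → (s2, acbc, #)
No transition for (s2, a, top #); M blocks with input acbc remaining.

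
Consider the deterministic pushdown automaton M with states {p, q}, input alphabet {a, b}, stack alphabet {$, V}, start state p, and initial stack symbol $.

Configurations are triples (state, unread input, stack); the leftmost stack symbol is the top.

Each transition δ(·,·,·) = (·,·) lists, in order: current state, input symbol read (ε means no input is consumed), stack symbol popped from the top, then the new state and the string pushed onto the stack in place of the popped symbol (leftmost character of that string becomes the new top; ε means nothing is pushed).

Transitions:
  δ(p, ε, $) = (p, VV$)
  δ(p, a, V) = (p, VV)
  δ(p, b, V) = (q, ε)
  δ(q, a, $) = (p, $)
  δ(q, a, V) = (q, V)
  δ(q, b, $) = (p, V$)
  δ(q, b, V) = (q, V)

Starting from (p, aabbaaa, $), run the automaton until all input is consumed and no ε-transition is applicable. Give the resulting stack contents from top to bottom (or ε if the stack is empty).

VVV$

(p, aabbaaa, $)
  ε-move, top $: go to p, push VV$ → (p, aabbaaa, VV$)
  read a, top V: go to p, push VV → (p, abbaaa, VVV$)
  read a, top V: go to p, push VV → (p, bbaaa, VVVV$)
  read b, top V: go to q, push ε → (q, baaa, VVV$)
  read b, top V: go to q, push V → (q, aaa, VVV$)
  read a, top V: go to q, push V → (q, aa, VVV$)
  read a, top V: go to q, push V → (q, a, VVV$)
  read a, top V: go to q, push V → (q, ε, VVV$)
All input consumed in state q with stack VVV$.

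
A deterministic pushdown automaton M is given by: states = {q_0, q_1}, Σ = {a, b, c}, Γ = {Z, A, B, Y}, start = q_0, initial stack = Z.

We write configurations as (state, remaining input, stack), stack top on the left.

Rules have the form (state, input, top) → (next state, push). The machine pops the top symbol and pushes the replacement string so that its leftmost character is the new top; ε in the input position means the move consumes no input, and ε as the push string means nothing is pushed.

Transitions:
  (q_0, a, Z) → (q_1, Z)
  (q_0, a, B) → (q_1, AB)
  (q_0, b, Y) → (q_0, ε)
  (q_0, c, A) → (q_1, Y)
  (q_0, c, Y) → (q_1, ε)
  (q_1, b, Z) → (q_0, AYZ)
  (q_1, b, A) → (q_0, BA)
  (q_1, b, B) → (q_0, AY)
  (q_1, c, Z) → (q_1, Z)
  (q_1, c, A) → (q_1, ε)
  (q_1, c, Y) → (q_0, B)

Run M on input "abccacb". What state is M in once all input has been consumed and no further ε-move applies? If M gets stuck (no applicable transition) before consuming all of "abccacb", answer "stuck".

q_0

(q_0, abccacb, Z)
  read a, top Z: go to q_1, push Z → (q_1, bccacb, Z)
  read b, top Z: go to q_0, push AYZ → (q_0, ccacb, AYZ)
  read c, top A: go to q_1, push Y → (q_1, cacb, YYZ)
  read c, top Y: go to q_0, push B → (q_0, acb, BYZ)
  read a, top B: go to q_1, push AB → (q_1, cb, ABYZ)
  read c, top A: go to q_1, push ε → (q_1, b, BYZ)
  read b, top B: go to q_0, push AY → (q_0, ε, AYYZ)
All input consumed; M is in state q_0.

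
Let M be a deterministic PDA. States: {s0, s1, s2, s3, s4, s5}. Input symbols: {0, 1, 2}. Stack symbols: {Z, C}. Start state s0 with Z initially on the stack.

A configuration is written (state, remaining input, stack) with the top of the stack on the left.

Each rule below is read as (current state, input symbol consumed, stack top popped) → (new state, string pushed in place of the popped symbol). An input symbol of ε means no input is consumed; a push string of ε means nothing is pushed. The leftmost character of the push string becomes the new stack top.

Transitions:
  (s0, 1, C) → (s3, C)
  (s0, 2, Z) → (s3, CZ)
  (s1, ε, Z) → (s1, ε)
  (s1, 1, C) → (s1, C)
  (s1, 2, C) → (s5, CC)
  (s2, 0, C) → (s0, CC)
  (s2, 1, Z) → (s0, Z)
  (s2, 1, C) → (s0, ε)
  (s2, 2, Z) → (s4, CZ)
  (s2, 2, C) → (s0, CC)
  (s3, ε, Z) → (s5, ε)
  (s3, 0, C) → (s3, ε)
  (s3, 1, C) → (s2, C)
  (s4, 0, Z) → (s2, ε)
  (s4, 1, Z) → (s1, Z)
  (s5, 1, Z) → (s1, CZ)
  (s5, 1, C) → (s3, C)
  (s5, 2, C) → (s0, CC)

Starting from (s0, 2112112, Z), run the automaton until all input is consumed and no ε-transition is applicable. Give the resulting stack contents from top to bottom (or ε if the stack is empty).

CZ

(s0, 2112112, Z) ⊢ (s3, 112112, CZ) ⊢ (s2, 12112, CZ) ⊢ (s0, 2112, Z) ⊢ (s3, 112, CZ) ⊢ (s2, 12, CZ) ⊢ (s0, 2, Z) ⊢ (s3, ε, CZ)
All input consumed in state s3 with stack CZ.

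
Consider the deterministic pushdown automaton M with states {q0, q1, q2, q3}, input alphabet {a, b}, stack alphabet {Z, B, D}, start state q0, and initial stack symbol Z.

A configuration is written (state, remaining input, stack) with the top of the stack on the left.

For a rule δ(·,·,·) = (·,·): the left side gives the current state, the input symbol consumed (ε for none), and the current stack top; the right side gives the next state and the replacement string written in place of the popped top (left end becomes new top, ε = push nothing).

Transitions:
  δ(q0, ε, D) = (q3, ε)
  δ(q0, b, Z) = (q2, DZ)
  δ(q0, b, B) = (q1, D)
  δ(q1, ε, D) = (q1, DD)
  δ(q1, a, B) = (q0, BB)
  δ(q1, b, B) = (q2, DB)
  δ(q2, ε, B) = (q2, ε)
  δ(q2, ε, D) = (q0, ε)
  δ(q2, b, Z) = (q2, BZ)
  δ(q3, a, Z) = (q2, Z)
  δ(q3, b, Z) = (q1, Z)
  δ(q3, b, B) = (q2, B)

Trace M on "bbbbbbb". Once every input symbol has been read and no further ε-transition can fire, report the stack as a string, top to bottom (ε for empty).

(q0, bbbbbbb, Z)
  read b, top Z: go to q2, push DZ → (q2, bbbbbb, DZ)
  ε-move, top D: go to q0, push ε → (q0, bbbbbb, Z)
  read b, top Z: go to q2, push DZ → (q2, bbbbb, DZ)
  ε-move, top D: go to q0, push ε → (q0, bbbbb, Z)
  read b, top Z: go to q2, push DZ → (q2, bbbb, DZ)
  ε-move, top D: go to q0, push ε → (q0, bbbb, Z)
  read b, top Z: go to q2, push DZ → (q2, bbb, DZ)
  ε-move, top D: go to q0, push ε → (q0, bbb, Z)
  read b, top Z: go to q2, push DZ → (q2, bb, DZ)
  ε-move, top D: go to q0, push ε → (q0, bb, Z)
  read b, top Z: go to q2, push DZ → (q2, b, DZ)
  ε-move, top D: go to q0, push ε → (q0, b, Z)
  read b, top Z: go to q2, push DZ → (q2, ε, DZ)
  ε-move, top D: go to q0, push ε → (q0, ε, Z)
All input consumed in state q0 with stack Z.

Z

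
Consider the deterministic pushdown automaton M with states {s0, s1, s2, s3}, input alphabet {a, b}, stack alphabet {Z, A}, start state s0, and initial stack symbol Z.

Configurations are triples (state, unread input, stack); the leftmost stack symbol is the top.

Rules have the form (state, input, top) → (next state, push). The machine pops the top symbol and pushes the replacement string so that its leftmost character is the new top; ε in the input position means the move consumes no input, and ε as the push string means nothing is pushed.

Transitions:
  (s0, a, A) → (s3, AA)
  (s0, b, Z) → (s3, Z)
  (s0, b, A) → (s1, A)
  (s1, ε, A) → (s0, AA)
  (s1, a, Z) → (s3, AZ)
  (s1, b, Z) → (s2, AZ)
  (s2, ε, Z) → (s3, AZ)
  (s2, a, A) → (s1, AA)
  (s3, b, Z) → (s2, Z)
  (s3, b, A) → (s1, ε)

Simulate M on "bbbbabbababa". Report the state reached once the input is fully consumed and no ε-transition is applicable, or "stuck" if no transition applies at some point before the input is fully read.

(s0, bbbbabbababa, Z)
  read b, top Z: go to s3, push Z → (s3, bbbabbababa, Z)
  read b, top Z: go to s2, push Z → (s2, bbabbababa, Z)
  ε-move, top Z: go to s3, push AZ → (s3, bbabbababa, AZ)
  read b, top A: go to s1, push ε → (s1, babbababa, Z)
  read b, top Z: go to s2, push AZ → (s2, abbababa, AZ)
  read a, top A: go to s1, push AA → (s1, bbababa, AAZ)
  ε-move, top A: go to s0, push AA → (s0, bbababa, AAAZ)
  read b, top A: go to s1, push A → (s1, bababa, AAAZ)
  ε-move, top A: go to s0, push AA → (s0, bababa, AAAAZ)
  read b, top A: go to s1, push A → (s1, ababa, AAAAZ)
  ε-move, top A: go to s0, push AA → (s0, ababa, AAAAAZ)
  read a, top A: go to s3, push AA → (s3, baba, AAAAAAZ)
  read b, top A: go to s1, push ε → (s1, aba, AAAAAZ)
  ε-move, top A: go to s0, push AA → (s0, aba, AAAAAAZ)
  read a, top A: go to s3, push AA → (s3, ba, AAAAAAAZ)
  read b, top A: go to s1, push ε → (s1, a, AAAAAAZ)
  ε-move, top A: go to s0, push AA → (s0, a, AAAAAAAZ)
  read a, top A: go to s3, push AA → (s3, ε, AAAAAAAAZ)
All input consumed; M is in state s3.

s3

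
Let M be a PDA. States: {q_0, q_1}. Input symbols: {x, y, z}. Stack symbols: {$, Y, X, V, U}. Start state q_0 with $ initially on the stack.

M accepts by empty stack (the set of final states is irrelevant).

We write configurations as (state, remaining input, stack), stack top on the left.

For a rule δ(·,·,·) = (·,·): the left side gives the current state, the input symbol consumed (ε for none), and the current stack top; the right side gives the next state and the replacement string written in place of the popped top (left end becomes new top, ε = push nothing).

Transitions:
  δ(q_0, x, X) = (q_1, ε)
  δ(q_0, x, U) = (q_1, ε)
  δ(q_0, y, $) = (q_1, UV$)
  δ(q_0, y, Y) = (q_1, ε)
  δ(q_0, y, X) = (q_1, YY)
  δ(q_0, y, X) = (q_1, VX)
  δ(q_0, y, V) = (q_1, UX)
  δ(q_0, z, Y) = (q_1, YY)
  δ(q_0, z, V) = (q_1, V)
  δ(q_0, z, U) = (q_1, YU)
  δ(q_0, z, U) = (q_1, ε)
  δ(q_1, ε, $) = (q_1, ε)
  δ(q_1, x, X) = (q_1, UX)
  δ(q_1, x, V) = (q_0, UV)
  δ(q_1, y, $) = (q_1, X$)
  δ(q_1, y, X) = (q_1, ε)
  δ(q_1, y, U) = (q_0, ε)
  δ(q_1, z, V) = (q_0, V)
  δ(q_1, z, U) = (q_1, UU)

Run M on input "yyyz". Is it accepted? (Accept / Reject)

Reject

No computation consumes all input and empties the stack.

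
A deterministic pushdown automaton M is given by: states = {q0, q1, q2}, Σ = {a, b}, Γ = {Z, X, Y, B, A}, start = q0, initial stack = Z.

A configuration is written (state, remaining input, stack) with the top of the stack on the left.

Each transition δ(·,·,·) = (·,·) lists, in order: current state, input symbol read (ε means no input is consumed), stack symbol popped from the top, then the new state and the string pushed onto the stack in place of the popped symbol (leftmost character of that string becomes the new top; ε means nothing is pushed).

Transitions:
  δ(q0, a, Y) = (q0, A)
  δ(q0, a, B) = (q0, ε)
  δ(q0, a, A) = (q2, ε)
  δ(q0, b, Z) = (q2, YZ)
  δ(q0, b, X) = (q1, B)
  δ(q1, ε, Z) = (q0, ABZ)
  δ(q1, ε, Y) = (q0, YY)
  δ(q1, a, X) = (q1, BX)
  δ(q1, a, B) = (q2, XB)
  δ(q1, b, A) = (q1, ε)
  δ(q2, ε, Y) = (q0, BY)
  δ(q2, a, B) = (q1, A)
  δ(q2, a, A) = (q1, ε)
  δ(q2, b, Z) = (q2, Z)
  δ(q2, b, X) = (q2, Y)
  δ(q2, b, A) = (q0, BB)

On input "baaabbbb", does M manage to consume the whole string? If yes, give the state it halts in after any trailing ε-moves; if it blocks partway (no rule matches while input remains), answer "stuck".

q2

(q0, baaabbbb, Z)
  read b, top Z: go to q2, push YZ → (q2, aaabbbb, YZ)
  ε-move, top Y: go to q0, push BY → (q0, aaabbbb, BYZ)
  read a, top B: go to q0, push ε → (q0, aabbbb, YZ)
  read a, top Y: go to q0, push A → (q0, abbbb, AZ)
  read a, top A: go to q2, push ε → (q2, bbbb, Z)
  read b, top Z: go to q2, push Z → (q2, bbb, Z)
  read b, top Z: go to q2, push Z → (q2, bb, Z)
  read b, top Z: go to q2, push Z → (q2, b, Z)
  read b, top Z: go to q2, push Z → (q2, ε, Z)
All input consumed; M is in state q2.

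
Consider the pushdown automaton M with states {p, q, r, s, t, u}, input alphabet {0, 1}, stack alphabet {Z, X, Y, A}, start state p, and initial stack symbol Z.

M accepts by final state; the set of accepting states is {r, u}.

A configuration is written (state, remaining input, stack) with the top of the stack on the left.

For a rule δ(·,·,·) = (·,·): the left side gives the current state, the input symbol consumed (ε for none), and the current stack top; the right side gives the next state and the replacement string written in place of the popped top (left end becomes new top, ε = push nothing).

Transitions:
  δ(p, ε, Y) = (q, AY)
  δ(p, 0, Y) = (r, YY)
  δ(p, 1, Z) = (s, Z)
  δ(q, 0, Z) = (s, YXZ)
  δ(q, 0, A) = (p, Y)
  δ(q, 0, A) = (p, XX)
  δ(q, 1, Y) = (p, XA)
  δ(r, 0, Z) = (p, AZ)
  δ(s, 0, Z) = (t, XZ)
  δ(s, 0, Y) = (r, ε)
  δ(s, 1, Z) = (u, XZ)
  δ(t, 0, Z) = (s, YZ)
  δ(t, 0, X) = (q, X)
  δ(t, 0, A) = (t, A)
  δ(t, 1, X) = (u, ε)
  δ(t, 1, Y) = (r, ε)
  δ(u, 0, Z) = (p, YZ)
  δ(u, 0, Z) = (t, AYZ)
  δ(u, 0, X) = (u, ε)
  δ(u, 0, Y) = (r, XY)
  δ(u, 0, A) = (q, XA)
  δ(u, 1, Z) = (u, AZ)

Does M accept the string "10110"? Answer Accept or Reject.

Reject

No computation consumes all input and reaches a final state.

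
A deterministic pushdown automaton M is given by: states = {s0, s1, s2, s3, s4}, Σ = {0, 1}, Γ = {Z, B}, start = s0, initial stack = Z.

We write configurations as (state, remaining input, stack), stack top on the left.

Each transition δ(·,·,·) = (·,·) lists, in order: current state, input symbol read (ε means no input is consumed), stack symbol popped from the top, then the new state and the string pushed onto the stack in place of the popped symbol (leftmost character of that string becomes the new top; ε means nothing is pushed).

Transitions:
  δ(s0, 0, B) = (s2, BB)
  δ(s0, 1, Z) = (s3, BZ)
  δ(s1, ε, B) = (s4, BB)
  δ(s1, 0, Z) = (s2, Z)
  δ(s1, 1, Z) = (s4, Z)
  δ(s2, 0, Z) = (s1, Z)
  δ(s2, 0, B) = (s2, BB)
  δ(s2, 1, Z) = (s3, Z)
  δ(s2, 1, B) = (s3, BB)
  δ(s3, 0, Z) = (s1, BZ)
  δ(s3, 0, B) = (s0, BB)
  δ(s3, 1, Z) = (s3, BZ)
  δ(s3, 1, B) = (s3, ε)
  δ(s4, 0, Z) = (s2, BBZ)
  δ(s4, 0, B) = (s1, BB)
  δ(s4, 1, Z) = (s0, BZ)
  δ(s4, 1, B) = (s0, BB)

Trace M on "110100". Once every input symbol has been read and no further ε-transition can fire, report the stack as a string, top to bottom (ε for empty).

(s0, 110100, Z)
  read 1, top Z: go to s3, push BZ → (s3, 10100, BZ)
  read 1, top B: go to s3, push ε → (s3, 0100, Z)
  read 0, top Z: go to s1, push BZ → (s1, 100, BZ)
  ε-move, top B: go to s4, push BB → (s4, 100, BBZ)
  read 1, top B: go to s0, push BB → (s0, 00, BBBZ)
  read 0, top B: go to s2, push BB → (s2, 0, BBBBZ)
  read 0, top B: go to s2, push BB → (s2, ε, BBBBBZ)
All input consumed in state s2 with stack BBBBBZ.

BBBBBZ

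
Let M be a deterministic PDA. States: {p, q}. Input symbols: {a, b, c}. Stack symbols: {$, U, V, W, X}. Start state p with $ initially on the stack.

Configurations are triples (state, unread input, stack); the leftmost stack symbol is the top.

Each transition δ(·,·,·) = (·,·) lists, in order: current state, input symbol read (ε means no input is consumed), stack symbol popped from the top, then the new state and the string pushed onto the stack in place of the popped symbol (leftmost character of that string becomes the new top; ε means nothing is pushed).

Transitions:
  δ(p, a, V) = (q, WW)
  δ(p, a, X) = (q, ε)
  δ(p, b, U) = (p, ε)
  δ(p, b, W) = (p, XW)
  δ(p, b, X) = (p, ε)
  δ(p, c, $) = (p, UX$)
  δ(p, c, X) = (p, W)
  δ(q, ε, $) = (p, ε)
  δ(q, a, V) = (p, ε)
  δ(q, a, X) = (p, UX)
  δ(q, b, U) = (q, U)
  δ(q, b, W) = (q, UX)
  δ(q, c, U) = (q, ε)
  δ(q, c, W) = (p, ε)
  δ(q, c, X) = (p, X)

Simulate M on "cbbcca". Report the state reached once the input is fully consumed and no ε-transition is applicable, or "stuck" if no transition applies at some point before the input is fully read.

stuck

(p, cbbcca, $)
  read c, top $: go to p, push UX$ → (p, bbcca, UX$)
  read b, top U: go to p, push ε → (p, bcca, X$)
  read b, top X: go to p, push ε → (p, cca, $)
  read c, top $: go to p, push UX$ → (p, ca, UX$)
No transition for (p, c, top U); M blocks with input ca remaining.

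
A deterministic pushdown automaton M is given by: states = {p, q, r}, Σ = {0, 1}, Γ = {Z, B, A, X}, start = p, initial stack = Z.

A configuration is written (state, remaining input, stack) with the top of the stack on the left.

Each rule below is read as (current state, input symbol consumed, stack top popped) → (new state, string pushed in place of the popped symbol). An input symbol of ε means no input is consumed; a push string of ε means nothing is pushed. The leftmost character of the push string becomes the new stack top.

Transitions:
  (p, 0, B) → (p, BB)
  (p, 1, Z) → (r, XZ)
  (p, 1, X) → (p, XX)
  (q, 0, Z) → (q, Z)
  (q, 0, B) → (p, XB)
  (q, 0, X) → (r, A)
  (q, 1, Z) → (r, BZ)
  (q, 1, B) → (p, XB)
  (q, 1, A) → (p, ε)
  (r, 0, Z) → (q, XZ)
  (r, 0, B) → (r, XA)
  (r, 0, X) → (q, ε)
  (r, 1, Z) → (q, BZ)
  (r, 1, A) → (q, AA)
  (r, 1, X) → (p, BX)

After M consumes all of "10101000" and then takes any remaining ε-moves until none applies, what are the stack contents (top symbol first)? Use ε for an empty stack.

(p, 10101000, Z)
  read 1, top Z: go to r, push XZ → (r, 0101000, XZ)
  read 0, top X: go to q, push ε → (q, 101000, Z)
  read 1, top Z: go to r, push BZ → (r, 01000, BZ)
  read 0, top B: go to r, push XA → (r, 1000, XAZ)
  read 1, top X: go to p, push BX → (p, 000, BXAZ)
  read 0, top B: go to p, push BB → (p, 00, BBXAZ)
  read 0, top B: go to p, push BB → (p, 0, BBBXAZ)
  read 0, top B: go to p, push BB → (p, ε, BBBBXAZ)
All input consumed in state p with stack BBBBXAZ.

BBBBXAZ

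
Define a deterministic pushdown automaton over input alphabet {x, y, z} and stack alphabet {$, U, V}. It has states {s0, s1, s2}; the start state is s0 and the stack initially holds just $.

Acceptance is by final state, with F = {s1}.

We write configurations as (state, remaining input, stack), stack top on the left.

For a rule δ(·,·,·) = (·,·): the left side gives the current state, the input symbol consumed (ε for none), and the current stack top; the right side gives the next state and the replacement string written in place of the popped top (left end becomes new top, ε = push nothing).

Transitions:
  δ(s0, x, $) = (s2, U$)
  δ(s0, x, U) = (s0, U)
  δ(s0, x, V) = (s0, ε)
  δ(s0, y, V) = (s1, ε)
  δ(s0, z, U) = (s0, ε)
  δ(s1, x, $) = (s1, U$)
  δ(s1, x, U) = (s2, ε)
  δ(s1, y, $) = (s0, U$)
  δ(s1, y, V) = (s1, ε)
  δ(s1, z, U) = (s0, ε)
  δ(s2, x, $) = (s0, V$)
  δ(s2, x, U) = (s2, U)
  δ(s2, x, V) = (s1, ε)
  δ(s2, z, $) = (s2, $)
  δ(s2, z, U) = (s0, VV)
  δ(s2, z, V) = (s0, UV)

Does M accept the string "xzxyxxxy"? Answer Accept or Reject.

(s0, xzxyxxxy, $)
  read x, top $: go to s2, push U$ → (s2, zxyxxxy, U$)
  read z, top U: go to s0, push VV → (s0, xyxxxy, VV$)
  read x, top V: go to s0, push ε → (s0, yxxxy, V$)
  read y, top V: go to s1, push ε → (s1, xxxy, $)
  read x, top $: go to s1, push U$ → (s1, xxy, U$)
  read x, top U: go to s2, push ε → (s2, xy, $)
  read x, top $: go to s0, push V$ → (s0, y, V$)
  read y, top V: go to s1, push ε → (s1, ε, $)
All input consumed; state s1 ∈ F.

Accept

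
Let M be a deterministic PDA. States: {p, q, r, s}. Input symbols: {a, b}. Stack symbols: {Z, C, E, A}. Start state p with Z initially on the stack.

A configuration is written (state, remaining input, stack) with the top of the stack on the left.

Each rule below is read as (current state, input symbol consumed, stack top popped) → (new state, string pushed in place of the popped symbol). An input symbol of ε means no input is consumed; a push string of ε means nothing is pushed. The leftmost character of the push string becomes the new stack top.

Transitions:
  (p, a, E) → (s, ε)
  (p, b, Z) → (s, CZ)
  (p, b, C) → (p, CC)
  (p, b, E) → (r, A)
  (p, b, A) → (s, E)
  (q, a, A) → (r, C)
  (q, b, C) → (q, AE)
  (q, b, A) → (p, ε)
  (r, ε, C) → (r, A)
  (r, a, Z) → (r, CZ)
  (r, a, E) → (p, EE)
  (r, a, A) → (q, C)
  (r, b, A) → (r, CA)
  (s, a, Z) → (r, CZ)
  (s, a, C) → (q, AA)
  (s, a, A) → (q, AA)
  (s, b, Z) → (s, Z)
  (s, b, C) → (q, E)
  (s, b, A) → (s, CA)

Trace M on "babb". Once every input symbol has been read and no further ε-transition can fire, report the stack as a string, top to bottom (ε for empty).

EZ

(p, babb, Z) ⊢ (s, abb, CZ) ⊢ (q, bb, AAZ) ⊢ (p, b, AZ) ⊢ (s, ε, EZ)
All input consumed in state s with stack EZ.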